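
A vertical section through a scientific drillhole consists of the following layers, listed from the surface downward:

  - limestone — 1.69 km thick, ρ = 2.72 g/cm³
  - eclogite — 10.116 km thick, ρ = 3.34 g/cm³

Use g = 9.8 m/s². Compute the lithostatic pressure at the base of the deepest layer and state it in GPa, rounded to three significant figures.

0.376 GPa

limestone: 2720 kg/m³ × 9.8 m/s² × 1690 m = 4.505×10^7 Pa = 0.04505 GPa
eclogite: 3340 kg/m³ × 9.8 m/s² × 10116 m = 3.311×10^8 Pa = 0.3311 GPa
Total = 0.04505 + 0.3311 = 0.37617 GPa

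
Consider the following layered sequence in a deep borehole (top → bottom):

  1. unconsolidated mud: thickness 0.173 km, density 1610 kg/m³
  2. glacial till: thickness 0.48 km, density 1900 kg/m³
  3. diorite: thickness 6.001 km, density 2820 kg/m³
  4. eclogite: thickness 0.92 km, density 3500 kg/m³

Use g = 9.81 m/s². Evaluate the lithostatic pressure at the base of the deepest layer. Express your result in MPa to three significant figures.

209 MPa

unconsolidated mud: 1610 kg/m³ × 9.81 m/s² × 173 m = 2.732×10^6 Pa = 2.732 MPa
glacial till: 1900 kg/m³ × 9.81 m/s² × 480 m = 8.947×10^6 Pa = 8.947 MPa
diorite: 2820 kg/m³ × 9.81 m/s² × 6001 m = 1.660×10^8 Pa = 166.0 MPa
eclogite: 3500 kg/m³ × 9.81 m/s² × 920 m = 3.159×10^7 Pa = 31.59 MPa
Total = 2.732 + 8.947 + 166.0 + 31.59 = 209.28 MPa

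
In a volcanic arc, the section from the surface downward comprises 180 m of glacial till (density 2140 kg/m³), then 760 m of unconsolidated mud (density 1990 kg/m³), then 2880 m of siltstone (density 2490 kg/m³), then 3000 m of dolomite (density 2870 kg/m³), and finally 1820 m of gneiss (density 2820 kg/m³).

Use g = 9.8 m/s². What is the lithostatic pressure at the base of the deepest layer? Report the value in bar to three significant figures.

glacial till: 2140 kg/m³ × 9.8 m/s² × 180 m = 3.775×10^6 Pa = 37.75 bar
unconsolidated mud: 1990 kg/m³ × 9.8 m/s² × 760 m = 1.482×10^7 Pa = 148.2 bar
siltstone: 2490 kg/m³ × 9.8 m/s² × 2880 m = 7.028×10^7 Pa = 702.8 bar
dolomite: 2870 kg/m³ × 9.8 m/s² × 3000 m = 8.438×10^7 Pa = 843.8 bar
gneiss: 2820 kg/m³ × 9.8 m/s² × 1820 m = 5.030×10^7 Pa = 503.0 bar
Total = 37.75 + 148.2 + 702.8 + 843.8 + 503.0 = 2235.5 bar

2240 bar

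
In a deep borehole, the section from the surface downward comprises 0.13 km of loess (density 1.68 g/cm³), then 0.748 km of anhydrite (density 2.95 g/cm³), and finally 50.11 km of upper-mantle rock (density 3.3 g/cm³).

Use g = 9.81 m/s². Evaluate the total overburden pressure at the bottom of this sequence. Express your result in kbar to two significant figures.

loess: 1680 kg/m³ × 9.81 m/s² × 130 m = 2.143×10^6 Pa = 0.02143 kbar
anhydrite: 2950 kg/m³ × 9.81 m/s² × 748 m = 2.165×10^7 Pa = 0.2165 kbar
upper-mantle rock: 3300 kg/m³ × 9.81 m/s² × 50110 m = 1.622×10^9 Pa = 16.22 kbar
Total = 0.02143 + 0.2165 + 16.22 = 16.460 kbar

16 kbar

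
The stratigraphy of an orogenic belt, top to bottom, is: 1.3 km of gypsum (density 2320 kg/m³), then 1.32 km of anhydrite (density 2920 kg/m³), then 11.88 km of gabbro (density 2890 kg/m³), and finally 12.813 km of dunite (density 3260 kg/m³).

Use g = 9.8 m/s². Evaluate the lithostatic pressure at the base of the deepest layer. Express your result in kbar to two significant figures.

gypsum: 2320 kg/m³ × 9.8 m/s² × 1300 m = 2.956×10^7 Pa = 0.2956 kbar
anhydrite: 2920 kg/m³ × 9.8 m/s² × 1320 m = 3.777×10^7 Pa = 0.3777 kbar
gabbro: 2890 kg/m³ × 9.8 m/s² × 11880 m = 3.365×10^8 Pa = 3.365 kbar
dunite: 3260 kg/m³ × 9.8 m/s² × 12813 m = 4.093×10^8 Pa = 4.093 kbar
Total = 0.2956 + 0.3777 + 3.365 + 4.093 = 8.1315 kbar

8.1 kbar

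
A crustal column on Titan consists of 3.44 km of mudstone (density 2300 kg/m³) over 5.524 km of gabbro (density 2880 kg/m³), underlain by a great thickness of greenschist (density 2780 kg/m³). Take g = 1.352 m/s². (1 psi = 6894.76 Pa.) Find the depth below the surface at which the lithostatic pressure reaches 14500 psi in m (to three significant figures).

Pressure at base of upper layers: 2300×1.352×3440 + 2880×1.352×5524 = 3.221×10^7 Pa = 4671 psi
Remaining pressure to be supplied by greenschist: 9.997×10^7 − 3.221×10^7 = 6.777×10^7 Pa
Additional depth in greenschist = 6.777×10^7 Pa / (2780 kg/m³ × 1.352 m/s²) = 18030 m
Total depth = 8964 m + 18030 m = 26994 m

27000 m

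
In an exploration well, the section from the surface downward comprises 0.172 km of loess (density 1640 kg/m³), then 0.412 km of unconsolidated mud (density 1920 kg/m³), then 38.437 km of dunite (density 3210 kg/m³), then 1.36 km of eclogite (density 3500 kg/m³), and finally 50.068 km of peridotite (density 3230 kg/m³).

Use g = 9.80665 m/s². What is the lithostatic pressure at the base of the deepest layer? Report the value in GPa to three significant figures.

loess: 1640 kg/m³ × 9.80665 m/s² × 172 m = 2.766×10^6 Pa = 2.766×10^-3 GPa
unconsolidated mud: 1920 kg/m³ × 9.80665 m/s² × 412 m = 7.757×10^6 Pa = 7.757×10^-3 GPa
dunite: 3210 kg/m³ × 9.80665 m/s² × 38437 m = 1.210×10^9 Pa = 1.210 GPa
eclogite: 3500 kg/m³ × 9.80665 m/s² × 1360 m = 4.668×10^7 Pa = 0.04668 GPa
peridotite: 3230 kg/m³ × 9.80665 m/s² × 50068 m = 1.586×10^9 Pa = 1.586 GPa
Total = 2.766×10^-3 + 7.757×10^-3 + 1.210 + 0.04668 + 1.586 = 2.8531 GPa

2.85 GPa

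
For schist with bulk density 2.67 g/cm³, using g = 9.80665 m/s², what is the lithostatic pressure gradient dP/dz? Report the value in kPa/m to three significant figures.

26.2 kPa/m

dP/dz = ρg = 2670 kg/m³ × 9.80665 m/s² = 26184 Pa/m
= 26184 Pa/m × (1 kPa/m / 1000.0 Pa/m) = 26.184 kPa/m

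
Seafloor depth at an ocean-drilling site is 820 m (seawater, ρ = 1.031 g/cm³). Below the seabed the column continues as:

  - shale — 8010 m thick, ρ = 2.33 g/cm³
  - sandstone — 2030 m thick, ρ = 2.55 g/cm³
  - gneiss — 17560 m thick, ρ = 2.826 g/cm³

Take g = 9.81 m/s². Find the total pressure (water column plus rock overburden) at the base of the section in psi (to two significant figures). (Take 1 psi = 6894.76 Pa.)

seawater: 1031 kg/m³ × 9.81 m/s² × 820 m = 8.294×10^6 Pa = 1203 psi
shale: 2330 kg/m³ × 9.81 m/s² × 8010 m = 1.831×10^8 Pa = 26555 psi
sandstone: 2550 kg/m³ × 9.81 m/s² × 2030 m = 5.078×10^7 Pa = 7365 psi
gneiss: 2826 kg/m³ × 9.81 m/s² × 17560 m = 4.868×10^8 Pa = 70607 psi
Total = 1203 + 26555 + 7365 + 70607 = 1.0573×10^5 psi

110000 psi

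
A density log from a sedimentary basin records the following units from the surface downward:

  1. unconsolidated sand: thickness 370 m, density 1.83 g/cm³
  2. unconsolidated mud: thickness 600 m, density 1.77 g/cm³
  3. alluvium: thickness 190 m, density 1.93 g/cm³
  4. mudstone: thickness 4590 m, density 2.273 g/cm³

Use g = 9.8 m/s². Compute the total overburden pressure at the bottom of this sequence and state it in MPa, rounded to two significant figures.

120 MPa

unconsolidated sand: 1830 kg/m³ × 9.8 m/s² × 370 m = 6.636×10^6 Pa = 6.636 MPa
unconsolidated mud: 1770 kg/m³ × 9.8 m/s² × 600 m = 1.041×10^7 Pa = 10.41 MPa
alluvium: 1930 kg/m³ × 9.8 m/s² × 190 m = 3.594×10^6 Pa = 3.594 MPa
mudstone: 2273 kg/m³ × 9.8 m/s² × 4590 m = 1.022×10^8 Pa = 102.2 MPa
Total = 6.636 + 10.41 + 3.594 + 102.2 = 122.88 MPa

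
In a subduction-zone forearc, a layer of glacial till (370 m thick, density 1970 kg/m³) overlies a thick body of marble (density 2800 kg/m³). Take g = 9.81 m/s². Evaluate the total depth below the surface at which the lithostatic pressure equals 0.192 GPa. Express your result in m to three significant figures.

Pressure at base of upper layers: 1970×9.81×370 = 7.151×10^6 Pa = 7.151×10^-3 GPa
Remaining pressure to be supplied by marble: 1.920×10^8 − 7.151×10^6 = 1.848×10^8 Pa
Additional depth in marble = 1.848×10^8 Pa / (2800 kg/m³ × 9.81 m/s²) = 6729.6 m
Total depth = 370 m + 6729.6 m = 7099.6 m

7100 m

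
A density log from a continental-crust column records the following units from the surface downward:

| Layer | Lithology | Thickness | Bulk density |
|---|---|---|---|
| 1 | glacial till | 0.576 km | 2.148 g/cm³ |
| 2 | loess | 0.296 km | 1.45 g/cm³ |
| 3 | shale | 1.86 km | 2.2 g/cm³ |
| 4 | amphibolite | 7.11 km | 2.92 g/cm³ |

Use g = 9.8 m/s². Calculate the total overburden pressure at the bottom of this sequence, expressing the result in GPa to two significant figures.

glacial till: 2148 kg/m³ × 9.8 m/s² × 576 m = 1.213×10^7 Pa = 0.01213 GPa
loess: 1450 kg/m³ × 9.8 m/s² × 296 m = 4.206×10^6 Pa = 4.206×10^-3 GPa
shale: 2200 kg/m³ × 9.8 m/s² × 1860 m = 4.010×10^7 Pa = 0.04010 GPa
amphibolite: 2920 kg/m³ × 9.8 m/s² × 7110 m = 2.035×10^8 Pa = 0.2035 GPa
Total = 0.01213 + 4.206×10^-3 + 0.04010 + 0.2035 = 0.25989 GPa

0.26 GPa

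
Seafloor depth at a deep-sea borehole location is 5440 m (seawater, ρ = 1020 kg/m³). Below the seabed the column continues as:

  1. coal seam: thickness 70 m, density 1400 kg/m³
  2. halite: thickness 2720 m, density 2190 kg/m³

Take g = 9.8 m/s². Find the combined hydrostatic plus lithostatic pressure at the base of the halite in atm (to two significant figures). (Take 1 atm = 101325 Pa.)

seawater: 1020 kg/m³ × 9.8 m/s² × 5440 m = 5.438×10^7 Pa = 536.7 atm
coal seam: 1400 kg/m³ × 9.8 m/s² × 70 m = 9.604×10^5 Pa = 9.478 atm
halite: 2190 kg/m³ × 9.8 m/s² × 2720 m = 5.838×10^7 Pa = 576.1 atm
Total = 536.7 + 9.478 + 576.1 = 1122.3 atm

1100 atm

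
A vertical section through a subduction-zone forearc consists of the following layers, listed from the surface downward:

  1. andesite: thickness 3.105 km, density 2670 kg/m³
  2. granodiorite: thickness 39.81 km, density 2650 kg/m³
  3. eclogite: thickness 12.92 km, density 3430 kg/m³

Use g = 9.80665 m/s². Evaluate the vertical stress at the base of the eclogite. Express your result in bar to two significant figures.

andesite: 2670 kg/m³ × 9.80665 m/s² × 3105 m = 8.130×10^7 Pa = 813.0 bar
granodiorite: 2650 kg/m³ × 9.80665 m/s² × 39810 m = 1.035×10^9 Pa = 10346 bar
eclogite: 3430 kg/m³ × 9.80665 m/s² × 12920 m = 4.346×10^8 Pa = 4346 bar
Total = 813.0 + 10346 + 4346 = 15505 bar

16000 bar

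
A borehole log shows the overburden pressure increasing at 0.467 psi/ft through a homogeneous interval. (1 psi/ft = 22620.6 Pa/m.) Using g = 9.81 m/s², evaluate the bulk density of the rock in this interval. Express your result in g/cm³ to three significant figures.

1.08 g/cm³

ρ = (dP/dz)/g = 0.467 psi/ft / 9.81 m/s² = 10564 Pa/m / 9.81 m/s² = 1076.8 kg/m³
= 1.077 g/cm³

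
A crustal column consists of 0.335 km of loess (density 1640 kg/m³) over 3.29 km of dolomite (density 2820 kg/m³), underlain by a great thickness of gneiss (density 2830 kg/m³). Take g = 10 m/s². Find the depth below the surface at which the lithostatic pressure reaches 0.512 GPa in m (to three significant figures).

18200 m

Pressure at base of upper layers: 1640×10×335 + 2820×10×3290 = 9.827×10^7 Pa = 0.09827 GPa
Remaining pressure to be supplied by gneiss: 5.120×10^8 − 9.827×10^7 = 4.137×10^8 Pa
Additional depth in gneiss = 4.137×10^8 Pa / (2830 kg/m³ × 10 m/s²) = 14619 m
Total depth = 3625 m + 14619 m = 18244 m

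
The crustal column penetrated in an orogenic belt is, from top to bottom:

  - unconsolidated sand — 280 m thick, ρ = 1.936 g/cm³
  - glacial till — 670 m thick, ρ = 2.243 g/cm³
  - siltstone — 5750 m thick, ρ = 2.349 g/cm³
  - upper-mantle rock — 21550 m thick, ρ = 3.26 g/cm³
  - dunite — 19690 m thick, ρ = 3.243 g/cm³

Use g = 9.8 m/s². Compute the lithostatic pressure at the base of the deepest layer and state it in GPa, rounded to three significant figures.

1.47 GPa

unconsolidated sand: 1936 kg/m³ × 9.8 m/s² × 280 m = 5.312×10^6 Pa = 5.312×10^-3 GPa
glacial till: 2243 kg/m³ × 9.8 m/s² × 670 m = 1.473×10^7 Pa = 0.01473 GPa
siltstone: 2349 kg/m³ × 9.8 m/s² × 5750 m = 1.324×10^8 Pa = 0.1324 GPa
upper-mantle rock: 3260 kg/m³ × 9.8 m/s² × 21550 m = 6.885×10^8 Pa = 0.6885 GPa
dunite: 3243 kg/m³ × 9.8 m/s² × 19690 m = 6.258×10^8 Pa = 0.6258 GPa
Total = 5.312×10^-3 + 0.01473 + 0.1324 + 0.6885 + 0.6258 = 1.4667 GPa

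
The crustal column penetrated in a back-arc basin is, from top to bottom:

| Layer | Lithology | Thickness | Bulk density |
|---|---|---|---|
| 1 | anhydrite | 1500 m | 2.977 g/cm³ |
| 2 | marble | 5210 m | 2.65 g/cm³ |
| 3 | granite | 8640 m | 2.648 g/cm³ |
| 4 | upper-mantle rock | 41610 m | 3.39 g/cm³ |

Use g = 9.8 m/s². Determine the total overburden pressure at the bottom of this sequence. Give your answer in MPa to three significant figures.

1790 MPa

anhydrite: 2977 kg/m³ × 9.8 m/s² × 1500 m = 4.376×10^7 Pa = 43.76 MPa
marble: 2650 kg/m³ × 9.8 m/s² × 5210 m = 1.353×10^8 Pa = 135.3 MPa
granite: 2648 kg/m³ × 9.8 m/s² × 8640 m = 2.242×10^8 Pa = 224.2 MPa
upper-mantle rock: 3390 kg/m³ × 9.8 m/s² × 41610 m = 1.382×10^9 Pa = 1382 MPa
Total = 43.76 + 135.3 + 224.2 + 1382 = 1785.6 MPa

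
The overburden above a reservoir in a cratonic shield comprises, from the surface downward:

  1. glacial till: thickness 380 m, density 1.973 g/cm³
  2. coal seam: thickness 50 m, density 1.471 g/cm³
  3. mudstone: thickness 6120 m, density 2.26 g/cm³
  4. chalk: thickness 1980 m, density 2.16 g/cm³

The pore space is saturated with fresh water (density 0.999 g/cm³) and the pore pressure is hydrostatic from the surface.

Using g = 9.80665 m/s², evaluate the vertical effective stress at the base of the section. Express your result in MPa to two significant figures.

100 MPa

Overburden (lithostatic) stress σ_v:
glacial till: 1973 kg/m³ × 9.80665 m/s² × 380 m = 7.352×10^6 Pa = 7.352 MPa
coal seam: 1471 kg/m³ × 9.80665 m/s² × 50 m = 7.213×10^5 Pa = 0.7213 MPa
mudstone: 2260 kg/m³ × 9.80665 m/s² × 6120 m = 1.356×10^8 Pa = 135.6 MPa
chalk: 2160 kg/m³ × 9.80665 m/s² × 1980 m = 4.194×10^7 Pa = 41.94 MPa
Total = 7.352 + 0.7213 + 135.6 + 41.94 = 185.65 MPa
Pore pressure P_p = 999 kg/m³ × 9.80665 m/s² × 8530 m = 8.357×10^7 Pa = 83.57 MPa
Effective stress σ' = σ_v − P_p = 185.7 − 83.57 = 102.09 MPa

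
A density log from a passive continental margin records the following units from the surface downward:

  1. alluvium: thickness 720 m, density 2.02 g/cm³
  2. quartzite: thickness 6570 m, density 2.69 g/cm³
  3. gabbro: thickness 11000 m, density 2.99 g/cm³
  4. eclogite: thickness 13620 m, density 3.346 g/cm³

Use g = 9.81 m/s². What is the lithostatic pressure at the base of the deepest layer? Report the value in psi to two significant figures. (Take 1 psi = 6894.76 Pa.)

140000 psi

alluvium: 2020 kg/m³ × 9.81 m/s² × 720 m = 1.427×10^7 Pa = 2069 psi
quartzite: 2690 kg/m³ × 9.81 m/s² × 6570 m = 1.734×10^8 Pa = 25146 psi
gabbro: 2990 kg/m³ × 9.81 m/s² × 11000 m = 3.227×10^8 Pa = 46797 psi
eclogite: 3346 kg/m³ × 9.81 m/s² × 13620 m = 4.471×10^8 Pa = 64842 psi
Total = 2069 + 25146 + 46797 + 64842 = 1.3885×10^5 psi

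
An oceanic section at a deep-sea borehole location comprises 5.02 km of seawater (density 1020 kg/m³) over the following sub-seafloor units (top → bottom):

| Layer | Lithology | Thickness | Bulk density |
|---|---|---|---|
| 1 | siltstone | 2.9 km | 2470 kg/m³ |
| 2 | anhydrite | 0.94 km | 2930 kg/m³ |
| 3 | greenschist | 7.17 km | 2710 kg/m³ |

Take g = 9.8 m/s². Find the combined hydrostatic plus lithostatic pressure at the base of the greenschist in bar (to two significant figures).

seawater: 1020 kg/m³ × 9.8 m/s² × 5020 m = 5.018×10^7 Pa = 501.8 bar
siltstone: 2470 kg/m³ × 9.8 m/s² × 2900 m = 7.020×10^7 Pa = 702.0 bar
anhydrite: 2930 kg/m³ × 9.8 m/s² × 940 m = 2.699×10^7 Pa = 269.9 bar
greenschist: 2710 kg/m³ × 9.8 m/s² × 7170 m = 1.904×10^8 Pa = 1904 bar
Total = 501.8 + 702.0 + 269.9 + 1904 = 3377.9 bar

3400 bar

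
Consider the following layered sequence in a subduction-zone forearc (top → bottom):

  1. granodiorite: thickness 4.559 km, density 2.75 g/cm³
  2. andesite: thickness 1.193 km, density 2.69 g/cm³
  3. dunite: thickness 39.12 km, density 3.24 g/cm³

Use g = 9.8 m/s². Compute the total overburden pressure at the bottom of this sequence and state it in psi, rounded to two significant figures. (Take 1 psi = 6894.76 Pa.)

200000 psi

granodiorite: 2750 kg/m³ × 9.8 m/s² × 4559 m = 1.229×10^8 Pa = 17820 psi
andesite: 2690 kg/m³ × 9.8 m/s² × 1193 m = 3.145×10^7 Pa = 4561 psi
dunite: 3240 kg/m³ × 9.8 m/s² × 39120 m = 1.242×10^9 Pa = 1.802×10^5 psi
Total = 17820 + 4561 + 1.802×10^5 = 2.0254×10^5 psi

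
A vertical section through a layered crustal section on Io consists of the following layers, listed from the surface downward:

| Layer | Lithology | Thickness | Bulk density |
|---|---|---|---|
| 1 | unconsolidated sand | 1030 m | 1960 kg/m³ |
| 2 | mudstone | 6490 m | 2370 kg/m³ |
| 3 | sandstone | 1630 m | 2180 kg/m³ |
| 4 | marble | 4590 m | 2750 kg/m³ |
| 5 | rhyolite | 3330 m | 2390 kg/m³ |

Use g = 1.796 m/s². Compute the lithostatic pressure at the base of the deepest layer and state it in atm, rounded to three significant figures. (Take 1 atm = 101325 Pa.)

unconsolidated sand: 1960 kg/m³ × 1.796 m/s² × 1030 m = 3.626×10^6 Pa = 35.78 atm
mudstone: 2370 kg/m³ × 1.796 m/s² × 6490 m = 2.762×10^7 Pa = 272.6 atm
sandstone: 2180 kg/m³ × 1.796 m/s² × 1630 m = 6.382×10^6 Pa = 62.98 atm
marble: 2750 kg/m³ × 1.796 m/s² × 4590 m = 2.267×10^7 Pa = 223.7 atm
rhyolite: 2390 kg/m³ × 1.796 m/s² × 3330 m = 1.429×10^7 Pa = 141.1 atm
Total = 35.78 + 272.6 + 62.98 + 223.7 + 141.1 = 736.21 atm

736 atm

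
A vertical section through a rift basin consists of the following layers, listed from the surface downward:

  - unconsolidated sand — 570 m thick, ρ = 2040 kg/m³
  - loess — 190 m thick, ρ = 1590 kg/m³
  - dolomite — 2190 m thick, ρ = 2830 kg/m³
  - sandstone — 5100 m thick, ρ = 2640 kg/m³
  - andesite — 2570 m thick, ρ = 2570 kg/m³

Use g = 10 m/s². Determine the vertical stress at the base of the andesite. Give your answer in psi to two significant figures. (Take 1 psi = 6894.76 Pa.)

40000 psi

unconsolidated sand: 2040 kg/m³ × 10 m/s² × 570 m = 1.163×10^7 Pa = 1686 psi
loess: 1590 kg/m³ × 10 m/s² × 190 m = 3.021×10^6 Pa = 438.2 psi
dolomite: 2830 kg/m³ × 10 m/s² × 2190 m = 6.198×10^7 Pa = 8989 psi
sandstone: 2640 kg/m³ × 10 m/s² × 5100 m = 1.346×10^8 Pa = 19528 psi
andesite: 2570 kg/m³ × 10 m/s² × 2570 m = 6.605×10^7 Pa = 9580 psi
Total = 1686 + 438.2 + 8989 + 19528 + 9580 = 40221 psi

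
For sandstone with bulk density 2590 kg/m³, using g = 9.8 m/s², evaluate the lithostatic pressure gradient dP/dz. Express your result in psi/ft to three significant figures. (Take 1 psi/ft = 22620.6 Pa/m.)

1.12 psi/ft

dP/dz = ρg = 2590 kg/m³ × 9.8 m/s² = 25382 Pa/m
= 25382 Pa/m × (1 psi/ft / 22621 Pa/m) = 1.1221 psi/ft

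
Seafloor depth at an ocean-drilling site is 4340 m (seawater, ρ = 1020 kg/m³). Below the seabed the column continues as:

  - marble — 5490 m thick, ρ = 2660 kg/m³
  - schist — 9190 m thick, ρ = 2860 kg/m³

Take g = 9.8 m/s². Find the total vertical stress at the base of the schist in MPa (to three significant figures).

444 MPa

seawater: 1020 kg/m³ × 9.8 m/s² × 4340 m = 4.338×10^7 Pa = 43.38 MPa
marble: 2660 kg/m³ × 9.8 m/s² × 5490 m = 1.431×10^8 Pa = 143.1 MPa
schist: 2860 kg/m³ × 9.8 m/s² × 9190 m = 2.576×10^8 Pa = 257.6 MPa
Total = 43.38 + 143.1 + 257.6 = 444.07 MPa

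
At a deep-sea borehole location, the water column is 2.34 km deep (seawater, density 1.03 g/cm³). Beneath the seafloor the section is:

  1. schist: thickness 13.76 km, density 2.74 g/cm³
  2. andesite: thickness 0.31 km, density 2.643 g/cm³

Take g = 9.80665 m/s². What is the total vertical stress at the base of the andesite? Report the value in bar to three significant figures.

4010 bar

seawater: 1030 kg/m³ × 9.80665 m/s² × 2340 m = 2.364×10^7 Pa = 236.4 bar
schist: 2740 kg/m³ × 9.80665 m/s² × 13760 m = 3.697×10^8 Pa = 3697 bar
andesite: 2643 kg/m³ × 9.80665 m/s² × 310 m = 8.035×10^6 Pa = 80.35 bar
Total = 236.4 + 3697 + 80.35 = 4014.1 bar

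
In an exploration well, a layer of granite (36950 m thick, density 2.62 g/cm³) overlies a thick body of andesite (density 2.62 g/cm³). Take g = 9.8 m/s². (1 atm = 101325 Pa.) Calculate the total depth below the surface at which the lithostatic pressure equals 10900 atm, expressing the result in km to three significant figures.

Pressure at base of upper layers: 2620×9.8×36950 = 9.487×10^8 Pa = 9363 atm
Remaining pressure to be supplied by andesite: 1.104×10^9 − 9.487×10^8 = 1.557×10^8 Pa
Additional depth in andesite = 1.557×10^8 Pa / (2620 kg/m³ × 9.8 m/s²) = 6064.6 m
Total depth = 36950 m + 6064.6 m = 43015 m
= 43.015 km

43.0 km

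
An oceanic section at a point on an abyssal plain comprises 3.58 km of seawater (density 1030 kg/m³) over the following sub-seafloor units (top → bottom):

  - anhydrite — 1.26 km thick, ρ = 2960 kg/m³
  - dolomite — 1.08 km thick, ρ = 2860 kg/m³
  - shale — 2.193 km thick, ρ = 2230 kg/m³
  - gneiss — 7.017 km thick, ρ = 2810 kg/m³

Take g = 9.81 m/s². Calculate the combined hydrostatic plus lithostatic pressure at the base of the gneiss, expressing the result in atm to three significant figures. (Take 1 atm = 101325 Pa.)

seawater: 1030 kg/m³ × 9.81 m/s² × 3580 m = 3.617×10^7 Pa = 357.0 atm
anhydrite: 2960 kg/m³ × 9.81 m/s² × 1260 m = 3.659×10^7 Pa = 361.1 atm
dolomite: 2860 kg/m³ × 9.81 m/s² × 1080 m = 3.030×10^7 Pa = 299.0 atm
shale: 2230 kg/m³ × 9.81 m/s² × 2193 m = 4.797×10^7 Pa = 473.5 atm
gneiss: 2810 kg/m³ × 9.81 m/s² × 7017 m = 1.934×10^8 Pa = 1909 atm
Total = 357.0 + 361.1 + 299.0 + 473.5 + 1909 = 3399.6 atm

3400 atm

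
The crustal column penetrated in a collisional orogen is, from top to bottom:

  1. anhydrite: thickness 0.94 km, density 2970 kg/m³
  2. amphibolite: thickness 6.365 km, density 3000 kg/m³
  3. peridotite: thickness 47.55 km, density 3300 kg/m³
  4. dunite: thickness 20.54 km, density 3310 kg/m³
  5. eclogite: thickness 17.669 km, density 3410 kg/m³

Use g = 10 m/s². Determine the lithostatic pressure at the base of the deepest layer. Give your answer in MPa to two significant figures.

anhydrite: 2970 kg/m³ × 10 m/s² × 940 m = 2.792×10^7 Pa = 27.92 MPa
amphibolite: 3000 kg/m³ × 10 m/s² × 6365 m = 1.909×10^8 Pa = 190.9 MPa
peridotite: 3300 kg/m³ × 10 m/s² × 47550 m = 1.569×10^9 Pa = 1569 MPa
dunite: 3310 kg/m³ × 10 m/s² × 20540 m = 6.799×10^8 Pa = 679.9 MPa
eclogite: 3410 kg/m³ × 10 m/s² × 17669 m = 6.025×10^8 Pa = 602.5 MPa
Total = 27.92 + 190.9 + 1569 + 679.9 + 602.5 = 3070.4 MPa

3100 MPa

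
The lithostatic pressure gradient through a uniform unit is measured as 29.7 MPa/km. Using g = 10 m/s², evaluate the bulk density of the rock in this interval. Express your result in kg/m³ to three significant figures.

2970 kg/m³

ρ = (dP/dz)/g = 29.7 MPa/km / 10 m/s² = 29700 Pa/m / 10 m/s² = 2970.0 kg/m³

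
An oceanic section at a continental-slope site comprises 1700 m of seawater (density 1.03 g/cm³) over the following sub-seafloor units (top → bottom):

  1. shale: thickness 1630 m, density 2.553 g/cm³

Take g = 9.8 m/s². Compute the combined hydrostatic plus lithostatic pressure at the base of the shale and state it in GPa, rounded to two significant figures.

0.058 GPa

seawater: 1030 kg/m³ × 9.8 m/s² × 1700 m = 1.716×10^7 Pa = 0.01716 GPa
shale: 2553 kg/m³ × 9.8 m/s² × 1630 m = 4.078×10^7 Pa = 0.04078 GPa
Total = 0.01716 + 0.04078 = 0.057941 GPa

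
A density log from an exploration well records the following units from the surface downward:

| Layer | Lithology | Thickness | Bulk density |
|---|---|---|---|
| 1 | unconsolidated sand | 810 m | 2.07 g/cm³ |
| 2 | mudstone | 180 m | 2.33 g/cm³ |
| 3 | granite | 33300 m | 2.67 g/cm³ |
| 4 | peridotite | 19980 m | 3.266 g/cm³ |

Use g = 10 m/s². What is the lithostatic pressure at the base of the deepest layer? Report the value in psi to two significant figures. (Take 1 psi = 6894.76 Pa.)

unconsolidated sand: 2070 kg/m³ × 10 m/s² × 810 m = 1.677×10^7 Pa = 2432 psi
mudstone: 2330 kg/m³ × 10 m/s² × 180 m = 4.194×10^6 Pa = 608.3 psi
granite: 2670 kg/m³ × 10 m/s² × 33300 m = 8.891×10^8 Pa = 1.290×10^5 psi
peridotite: 3266 kg/m³ × 10 m/s² × 19980 m = 6.525×10^8 Pa = 94644 psi
Total = 2432 + 608.3 + 1.290×10^5 + 94644 = 2.2664×10^5 psi

230000 psi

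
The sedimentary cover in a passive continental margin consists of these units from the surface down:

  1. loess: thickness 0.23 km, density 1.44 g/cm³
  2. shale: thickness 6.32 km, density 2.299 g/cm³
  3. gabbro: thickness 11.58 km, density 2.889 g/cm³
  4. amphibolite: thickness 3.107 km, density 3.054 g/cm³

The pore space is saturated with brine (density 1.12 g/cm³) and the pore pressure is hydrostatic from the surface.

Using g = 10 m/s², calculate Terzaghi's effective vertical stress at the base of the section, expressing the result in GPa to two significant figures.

Overburden (lithostatic) stress σ_v:
loess: 1440 kg/m³ × 10 m/s² × 230 m = 3.312×10^6 Pa = 3.312 MPa
shale: 2299 kg/m³ × 10 m/s² × 6320 m = 1.453×10^8 Pa = 145.3 MPa
gabbro: 2889 kg/m³ × 10 m/s² × 11580 m = 3.345×10^8 Pa = 334.5 MPa
amphibolite: 3054 kg/m³ × 10 m/s² × 3107 m = 9.489×10^7 Pa = 94.89 MPa
Total = 3.312 + 145.3 + 334.5 + 94.89 = 578.04 MPa
Pore pressure P_p = 1120 kg/m³ × 10 m/s² × 21237 m = 2.379×10^8 Pa = 237.9 MPa
Effective stress σ' = σ_v − P_p = 578.0 − 237.9 = 340.19 MPa = 0.34019 GPa

0.34 GPa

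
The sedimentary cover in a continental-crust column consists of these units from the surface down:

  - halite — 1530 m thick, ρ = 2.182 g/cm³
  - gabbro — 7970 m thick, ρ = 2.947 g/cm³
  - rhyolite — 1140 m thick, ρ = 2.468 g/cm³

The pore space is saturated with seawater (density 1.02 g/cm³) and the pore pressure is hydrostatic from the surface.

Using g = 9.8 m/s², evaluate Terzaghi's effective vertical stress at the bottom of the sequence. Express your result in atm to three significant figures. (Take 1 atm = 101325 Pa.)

Overburden (lithostatic) stress σ_v:
halite: 2182 kg/m³ × 9.8 m/s² × 1530 m = 3.272×10^7 Pa = 32.72 MPa
gabbro: 2947 kg/m³ × 9.8 m/s² × 7970 m = 2.302×10^8 Pa = 230.2 MPa
rhyolite: 2468 kg/m³ × 9.8 m/s² × 1140 m = 2.757×10^7 Pa = 27.57 MPa
Total = 32.72 + 230.2 + 27.57 = 290.47 MPa
Pore pressure P_p = 1020 kg/m³ × 9.8 m/s² × 10640 m = 1.064×10^8 Pa = 106.4 MPa
Effective stress σ' = σ_v − P_p = 290.5 − 106.4 = 184.11 MPa = 1817.0 atm

1820 atm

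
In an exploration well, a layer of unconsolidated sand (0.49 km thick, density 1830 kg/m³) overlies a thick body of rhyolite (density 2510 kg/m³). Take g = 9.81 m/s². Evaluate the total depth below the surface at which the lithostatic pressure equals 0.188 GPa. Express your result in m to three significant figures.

7770 m

Pressure at base of upper layers: 1830×9.81×490 = 8.797×10^6 Pa = 8.797×10^-3 GPa
Remaining pressure to be supplied by rhyolite: 1.880×10^8 − 8.797×10^6 = 1.792×10^8 Pa
Additional depth in rhyolite = 1.792×10^8 Pa / (2510 kg/m³ × 9.81 m/s²) = 7277.9 m
Total depth = 490 m + 7277.9 m = 7767.9 m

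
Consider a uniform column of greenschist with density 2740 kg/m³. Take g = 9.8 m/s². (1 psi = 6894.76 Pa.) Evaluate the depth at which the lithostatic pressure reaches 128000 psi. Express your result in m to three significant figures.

h = P/(ρg) = 128000 psi / (2740 kg/m³ × 9.8 m/s²) = 8.825×10^8 Pa / 26852 Pa/m = 32866 m

32900 m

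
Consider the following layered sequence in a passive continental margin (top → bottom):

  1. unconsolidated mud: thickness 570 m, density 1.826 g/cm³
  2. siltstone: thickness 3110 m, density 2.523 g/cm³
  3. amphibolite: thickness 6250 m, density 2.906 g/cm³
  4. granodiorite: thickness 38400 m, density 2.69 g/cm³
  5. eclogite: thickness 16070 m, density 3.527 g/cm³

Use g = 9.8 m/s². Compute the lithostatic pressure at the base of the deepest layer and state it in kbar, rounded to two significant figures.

unconsolidated mud: 1826 kg/m³ × 9.8 m/s² × 570 m = 1.020×10^7 Pa = 0.1020 kbar
siltstone: 2523 kg/m³ × 9.8 m/s² × 3110 m = 7.690×10^7 Pa = 0.7690 kbar
amphibolite: 2906 kg/m³ × 9.8 m/s² × 6250 m = 1.780×10^8 Pa = 1.780 kbar
granodiorite: 2690 kg/m³ × 9.8 m/s² × 38400 m = 1.012×10^9 Pa = 10.12 kbar
eclogite: 3527 kg/m³ × 9.8 m/s² × 16070 m = 5.555×10^8 Pa = 5.555 kbar
Total = 0.1020 + 0.7690 + 1.780 + 10.12 + 5.555 = 18.328 kbar

18 kbar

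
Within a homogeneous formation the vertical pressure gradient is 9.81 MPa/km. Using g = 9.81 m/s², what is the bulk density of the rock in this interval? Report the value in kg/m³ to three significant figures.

ρ = (dP/dz)/g = 9.81 MPa/km / 9.81 m/s² = 9810.0 Pa/m / 9.81 m/s² = 1000.0 kg/m³

1000 kg/m³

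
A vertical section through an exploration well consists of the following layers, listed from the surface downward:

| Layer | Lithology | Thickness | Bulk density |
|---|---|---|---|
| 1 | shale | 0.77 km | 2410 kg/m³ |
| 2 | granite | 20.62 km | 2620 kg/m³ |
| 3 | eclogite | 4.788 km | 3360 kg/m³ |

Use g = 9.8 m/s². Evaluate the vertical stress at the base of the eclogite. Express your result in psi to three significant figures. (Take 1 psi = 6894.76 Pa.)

102000 psi

shale: 2410 kg/m³ × 9.8 m/s² × 770 m = 1.819×10^7 Pa = 2638 psi
granite: 2620 kg/m³ × 9.8 m/s² × 20620 m = 5.294×10^8 Pa = 76789 psi
eclogite: 3360 kg/m³ × 9.8 m/s² × 4788 m = 1.577×10^8 Pa = 22867 psi
Total = 2638 + 76789 + 22867 = 1.0229×10^5 psi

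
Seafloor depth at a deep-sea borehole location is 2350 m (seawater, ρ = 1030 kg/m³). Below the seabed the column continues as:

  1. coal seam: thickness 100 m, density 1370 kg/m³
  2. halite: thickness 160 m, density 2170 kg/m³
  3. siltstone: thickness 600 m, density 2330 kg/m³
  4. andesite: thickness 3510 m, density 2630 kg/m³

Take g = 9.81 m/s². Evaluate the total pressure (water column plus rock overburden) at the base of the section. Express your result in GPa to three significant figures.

0.133 GPa

seawater: 1030 kg/m³ × 9.81 m/s² × 2350 m = 2.375×10^7 Pa = 0.02375 GPa
coal seam: 1370 kg/m³ × 9.81 m/s² × 100 m = 1.344×10^6 Pa = 1.344×10^-3 GPa
halite: 2170 kg/m³ × 9.81 m/s² × 160 m = 3.406×10^6 Pa = 3.406×10^-3 GPa
siltstone: 2330 kg/m³ × 9.81 m/s² × 600 m = 1.371×10^7 Pa = 0.01371 GPa
andesite: 2630 kg/m³ × 9.81 m/s² × 3510 m = 9.056×10^7 Pa = 0.09056 GPa
Total = 0.02375 + 1.344×10^-3 + 3.406×10^-3 + 0.01371 + 0.09056 = 0.13277 GPa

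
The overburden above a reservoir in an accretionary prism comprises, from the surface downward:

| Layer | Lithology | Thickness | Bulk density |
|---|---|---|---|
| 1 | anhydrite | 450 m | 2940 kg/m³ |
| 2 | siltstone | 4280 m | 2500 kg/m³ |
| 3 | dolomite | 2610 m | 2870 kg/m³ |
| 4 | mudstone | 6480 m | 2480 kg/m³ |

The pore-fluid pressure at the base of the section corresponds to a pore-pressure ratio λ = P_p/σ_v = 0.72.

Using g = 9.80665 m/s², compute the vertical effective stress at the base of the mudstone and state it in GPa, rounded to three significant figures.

Overburden (lithostatic) stress σ_v:
anhydrite: 2940 kg/m³ × 9.80665 m/s² × 450 m = 1.297×10^7 Pa = 12.97 MPa
siltstone: 2500 kg/m³ × 9.80665 m/s² × 4280 m = 1.049×10^8 Pa = 104.9 MPa
dolomite: 2870 kg/m³ × 9.80665 m/s² × 2610 m = 7.346×10^7 Pa = 73.46 MPa
mudstone: 2480 kg/m³ × 9.80665 m/s² × 6480 m = 1.576×10^8 Pa = 157.6 MPa
Total = 12.97 + 104.9 + 73.46 + 157.6 = 348.96 MPa
Pore pressure P_p = λ·σ_v = 0.72 × 349.0 MPa = 251.3 MPa
Effective stress σ' = σ_v − P_p = 349.0 − 251.3 = 97.709 MPa = 0.097709 GPa

0.0977 GPa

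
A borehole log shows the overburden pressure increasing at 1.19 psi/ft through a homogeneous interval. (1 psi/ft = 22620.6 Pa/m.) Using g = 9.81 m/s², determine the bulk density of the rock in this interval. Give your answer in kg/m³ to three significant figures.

2740 kg/m³

ρ = (dP/dz)/g = 1.19 psi/ft / 9.81 m/s² = 26919 Pa/m / 9.81 m/s² = 2744.0 kg/m³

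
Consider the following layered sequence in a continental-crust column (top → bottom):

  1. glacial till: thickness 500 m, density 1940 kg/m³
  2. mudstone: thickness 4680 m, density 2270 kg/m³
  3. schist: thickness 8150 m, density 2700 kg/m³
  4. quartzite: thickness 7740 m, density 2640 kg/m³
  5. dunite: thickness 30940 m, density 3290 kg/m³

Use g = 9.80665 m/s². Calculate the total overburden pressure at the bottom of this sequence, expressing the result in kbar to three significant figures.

glacial till: 1940 kg/m³ × 9.80665 m/s² × 500 m = 9.512×10^6 Pa = 0.09512 kbar
mudstone: 2270 kg/m³ × 9.80665 m/s² × 4680 m = 1.042×10^8 Pa = 1.042 kbar
schist: 2700 kg/m³ × 9.80665 m/s² × 8150 m = 2.158×10^8 Pa = 2.158 kbar
quartzite: 2640 kg/m³ × 9.80665 m/s² × 7740 m = 2.004×10^8 Pa = 2.004 kbar
dunite: 3290 kg/m³ × 9.80665 m/s² × 30940 m = 9.982×10^8 Pa = 9.982 kbar
Total = 0.09512 + 1.042 + 2.158 + 2.004 + 9.982 = 15.281 kbar

15.3 kbar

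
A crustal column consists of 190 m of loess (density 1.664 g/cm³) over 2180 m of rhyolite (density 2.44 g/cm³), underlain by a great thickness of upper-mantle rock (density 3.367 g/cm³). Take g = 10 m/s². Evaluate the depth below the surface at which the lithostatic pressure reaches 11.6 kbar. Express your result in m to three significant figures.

Pressure at base of upper layers: 1664×10×190 + 2440×10×2180 = 5.635×10^7 Pa = 0.5635 kbar
Remaining pressure to be supplied by upper-mantle rock: 1.160×10^9 − 5.635×10^7 = 1.104×10^9 Pa
Additional depth in upper-mantle rock = 1.104×10^9 Pa / (3367 kg/m³ × 10 m/s²) = 32778 m
Total depth = 2370 m + 32778 m = 35148 m

35100 m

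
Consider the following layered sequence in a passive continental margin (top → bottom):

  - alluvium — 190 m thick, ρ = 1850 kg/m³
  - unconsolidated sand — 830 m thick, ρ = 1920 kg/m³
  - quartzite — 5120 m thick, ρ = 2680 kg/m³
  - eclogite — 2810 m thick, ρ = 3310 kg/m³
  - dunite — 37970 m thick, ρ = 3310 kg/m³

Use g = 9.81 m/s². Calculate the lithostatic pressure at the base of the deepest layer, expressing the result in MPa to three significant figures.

alluvium: 1850 kg/m³ × 9.81 m/s² × 190 m = 3.448×10^6 Pa = 3.448 MPa
unconsolidated sand: 1920 kg/m³ × 9.81 m/s² × 830 m = 1.563×10^7 Pa = 15.63 MPa
quartzite: 2680 kg/m³ × 9.81 m/s² × 5120 m = 1.346×10^8 Pa = 134.6 MPa
eclogite: 3310 kg/m³ × 9.81 m/s² × 2810 m = 9.124×10^7 Pa = 91.24 MPa
dunite: 3310 kg/m³ × 9.81 m/s² × 37970 m = 1.233×10^9 Pa = 1233 MPa
Total = 3.448 + 15.63 + 134.6 + 91.24 + 1233 = 1477.9 MPa

1480 MPa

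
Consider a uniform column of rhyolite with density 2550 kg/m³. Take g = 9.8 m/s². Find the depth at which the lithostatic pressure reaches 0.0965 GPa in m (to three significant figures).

h = P/(ρg) = 0.0965 GPa / (2550 kg/m³ × 9.8 m/s²) = 9.650×10^7 Pa / 24990 Pa/m = 3861.5 m

3860 m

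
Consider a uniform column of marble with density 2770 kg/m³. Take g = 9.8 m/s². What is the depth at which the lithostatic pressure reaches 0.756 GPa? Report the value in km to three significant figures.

27.8 km

h = P/(ρg) = 0.756 GPa / (2770 kg/m³ × 9.8 m/s²) = 7.560×10^8 Pa / 27146 Pa/m = 27849 m
= 27.849 km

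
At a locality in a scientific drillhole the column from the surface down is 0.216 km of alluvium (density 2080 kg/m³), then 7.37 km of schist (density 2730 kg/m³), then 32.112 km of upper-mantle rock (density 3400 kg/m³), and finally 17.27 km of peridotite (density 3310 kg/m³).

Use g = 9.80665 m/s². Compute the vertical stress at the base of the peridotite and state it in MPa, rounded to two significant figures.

1800 MPa

alluvium: 2080 kg/m³ × 9.80665 m/s² × 216 m = 4.406×10^6 Pa = 4.406 MPa
schist: 2730 kg/m³ × 9.80665 m/s² × 7370 m = 1.973×10^8 Pa = 197.3 MPa
upper-mantle rock: 3400 kg/m³ × 9.80665 m/s² × 32112 m = 1.071×10^9 Pa = 1071 MPa
peridotite: 3310 kg/m³ × 9.80665 m/s² × 17270 m = 5.606×10^8 Pa = 560.6 MPa
Total = 4.406 + 197.3 + 1071 + 560.6 = 1833.0 MPa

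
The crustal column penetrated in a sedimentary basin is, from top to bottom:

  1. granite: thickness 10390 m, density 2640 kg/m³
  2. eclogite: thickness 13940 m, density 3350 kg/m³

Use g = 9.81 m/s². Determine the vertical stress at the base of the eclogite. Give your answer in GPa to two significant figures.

0.73 GPa

granite: 2640 kg/m³ × 9.81 m/s² × 10390 m = 2.691×10^8 Pa = 0.2691 GPa
eclogite: 3350 kg/m³ × 9.81 m/s² × 13940 m = 4.581×10^8 Pa = 0.4581 GPa
Total = 0.2691 + 0.4581 = 0.72720 GPa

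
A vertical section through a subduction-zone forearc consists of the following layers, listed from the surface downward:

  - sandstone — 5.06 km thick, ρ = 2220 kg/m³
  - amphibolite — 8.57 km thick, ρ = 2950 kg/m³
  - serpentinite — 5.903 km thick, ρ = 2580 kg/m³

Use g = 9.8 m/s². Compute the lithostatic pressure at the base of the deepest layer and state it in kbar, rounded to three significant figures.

sandstone: 2220 kg/m³ × 9.8 m/s² × 5060 m = 1.101×10^8 Pa = 1.101 kbar
amphibolite: 2950 kg/m³ × 9.8 m/s² × 8570 m = 2.478×10^8 Pa = 2.478 kbar
serpentinite: 2580 kg/m³ × 9.8 m/s² × 5903 m = 1.493×10^8 Pa = 1.493 kbar
Total = 1.101 + 2.478 + 1.493 = 5.0710 kbar

5.07 kbar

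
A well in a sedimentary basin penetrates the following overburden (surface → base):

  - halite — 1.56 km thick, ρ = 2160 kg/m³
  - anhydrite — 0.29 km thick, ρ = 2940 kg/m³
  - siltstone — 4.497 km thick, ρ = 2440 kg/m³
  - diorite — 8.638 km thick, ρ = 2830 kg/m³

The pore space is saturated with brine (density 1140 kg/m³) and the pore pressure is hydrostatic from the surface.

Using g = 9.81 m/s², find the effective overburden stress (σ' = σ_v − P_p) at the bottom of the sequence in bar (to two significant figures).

2200 bar

Overburden (lithostatic) stress σ_v:
halite: 2160 kg/m³ × 9.81 m/s² × 1560 m = 3.306×10^7 Pa = 33.06 MPa
anhydrite: 2940 kg/m³ × 9.81 m/s² × 290 m = 8.364×10^6 Pa = 8.364 MPa
siltstone: 2440 kg/m³ × 9.81 m/s² × 4497 m = 1.076×10^8 Pa = 107.6 MPa
diorite: 2830 kg/m³ × 9.81 m/s² × 8638 m = 2.398×10^8 Pa = 239.8 MPa
Total = 33.06 + 8.364 + 107.6 + 239.8 = 388.87 MPa
Pore pressure P_p = 1140 kg/m³ × 9.81 m/s² × 14985 m = 1.676×10^8 Pa = 167.6 MPa
Effective stress σ' = σ_v − P_p = 388.9 − 167.6 = 221.29 MPa = 2212.9 bar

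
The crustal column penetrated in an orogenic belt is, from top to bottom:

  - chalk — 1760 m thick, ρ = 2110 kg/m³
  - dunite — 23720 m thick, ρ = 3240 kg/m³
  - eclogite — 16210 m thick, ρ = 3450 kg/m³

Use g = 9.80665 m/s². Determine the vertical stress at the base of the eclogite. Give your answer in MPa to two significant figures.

chalk: 2110 kg/m³ × 9.80665 m/s² × 1760 m = 3.642×10^7 Pa = 36.42 MPa
dunite: 3240 kg/m³ × 9.80665 m/s² × 23720 m = 7.537×10^8 Pa = 753.7 MPa
eclogite: 3450 kg/m³ × 9.80665 m/s² × 16210 m = 5.484×10^8 Pa = 548.4 MPa
Total = 36.42 + 753.7 + 548.4 = 1338.5 MPa

1300 MPa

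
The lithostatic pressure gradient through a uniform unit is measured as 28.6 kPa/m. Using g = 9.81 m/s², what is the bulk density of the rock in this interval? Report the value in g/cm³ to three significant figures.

ρ = (dP/dz)/g = 28.6 kPa/m / 9.81 m/s² = 28600 Pa/m / 9.81 m/s² = 2915.4 kg/m³
= 2.915 g/cm³

2.92 g/cm³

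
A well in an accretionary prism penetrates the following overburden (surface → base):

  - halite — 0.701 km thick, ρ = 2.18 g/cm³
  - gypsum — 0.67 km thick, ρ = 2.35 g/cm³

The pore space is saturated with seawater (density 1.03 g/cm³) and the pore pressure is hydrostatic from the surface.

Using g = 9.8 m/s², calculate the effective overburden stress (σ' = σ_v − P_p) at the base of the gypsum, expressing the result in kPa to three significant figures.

Overburden (lithostatic) stress σ_v:
halite: 2180 kg/m³ × 9.8 m/s² × 701 m = 1.498×10^7 Pa = 14.98 MPa
gypsum: 2350 kg/m³ × 9.8 m/s² × 670 m = 1.543×10^7 Pa = 15.43 MPa
Total = 14.98 + 15.43 = 30.406 MPa
Pore pressure P_p = 1030 kg/m³ × 9.8 m/s² × 1371 m = 1.384×10^7 Pa = 13.84 MPa
Effective stress σ' = σ_v − P_p = 30.41 − 13.84 = 16.567 MPa = 16567 kPa

16600 kPa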